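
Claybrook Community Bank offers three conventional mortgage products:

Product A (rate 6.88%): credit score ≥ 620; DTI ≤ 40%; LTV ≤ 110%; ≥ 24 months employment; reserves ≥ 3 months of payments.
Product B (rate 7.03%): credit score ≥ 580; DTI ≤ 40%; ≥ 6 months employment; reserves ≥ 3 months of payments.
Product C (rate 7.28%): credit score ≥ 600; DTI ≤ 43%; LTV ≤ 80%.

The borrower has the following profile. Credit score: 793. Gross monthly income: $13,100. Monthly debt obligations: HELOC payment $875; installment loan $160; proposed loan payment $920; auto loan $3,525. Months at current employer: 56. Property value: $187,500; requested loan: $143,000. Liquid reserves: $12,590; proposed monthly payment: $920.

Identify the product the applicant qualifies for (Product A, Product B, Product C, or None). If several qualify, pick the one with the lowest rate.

Total debts = (875 + 160 + 920 + 3,525) = 5,480; DTI = 5,480/13,100 = 41.8%.
LTV = 143,000/187,500 = 76.3%.
Reserves = 12,590/920 = 13.7 months.
Product A: score 793 ≥ 620; DTI 41.8% > 40%; LTV 76.3% ≤ 110%; employment 56 ≥ 24 mo; reserves 13.7 ≥ 3 mo → does not qualify.
Product B: score 793 ≥ 580; DTI 41.8% > 40%; employment 56 ≥ 6 mo; reserves 13.7 ≥ 3 mo → does not qualify.
Product C: score 793 ≥ 600; DTI 41.8% ≤ 43%; LTV 76.3% ≤ 80% → qualifies.

Product C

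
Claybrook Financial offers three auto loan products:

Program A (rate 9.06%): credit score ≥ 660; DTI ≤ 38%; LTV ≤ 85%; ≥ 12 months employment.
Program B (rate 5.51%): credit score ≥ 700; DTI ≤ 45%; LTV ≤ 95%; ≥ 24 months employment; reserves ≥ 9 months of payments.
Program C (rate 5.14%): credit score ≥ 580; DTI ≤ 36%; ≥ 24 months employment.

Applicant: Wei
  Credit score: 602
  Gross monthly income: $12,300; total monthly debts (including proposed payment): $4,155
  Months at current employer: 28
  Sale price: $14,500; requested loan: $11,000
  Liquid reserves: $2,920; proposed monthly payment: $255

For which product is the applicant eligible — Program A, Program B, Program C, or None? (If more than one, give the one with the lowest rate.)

DTI = 4,155/12,300 = 33.8%.
LTV = 11,000/14,500 = 75.9%.
Reserves = 2,920/255 = 11.5 months.
Program A: score 602 < 660; DTI 33.8% ≤ 38%; LTV 75.9% ≤ 85%; employment 28 ≥ 12 mo → does not qualify.
Program B: score 602 < 700; DTI 33.8% ≤ 45%; LTV 75.9% ≤ 95%; employment 28 ≥ 24 mo; reserves 11.5 ≥ 9 mo → does not qualify.
Program C: score 602 ≥ 580; DTI 33.8% ≤ 36%; employment 28 ≥ 24 mo → qualifies.

Program C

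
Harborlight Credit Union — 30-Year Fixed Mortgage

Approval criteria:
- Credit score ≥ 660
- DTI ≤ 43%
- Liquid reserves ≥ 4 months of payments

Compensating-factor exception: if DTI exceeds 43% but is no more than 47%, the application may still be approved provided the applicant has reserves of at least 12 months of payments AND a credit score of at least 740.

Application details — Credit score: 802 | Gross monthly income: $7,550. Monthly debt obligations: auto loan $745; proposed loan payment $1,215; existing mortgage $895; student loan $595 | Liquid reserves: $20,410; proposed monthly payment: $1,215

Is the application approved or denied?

Credit score 802 ≥ 660 (meets base)
Total debts = (745 + 1,215 + 895 + 595) = 3,450. DTI = 3,450/7,550 = 45.7% > 43% — standard DTI limit exceeded.
Reserves = 20,410/1,215 = 16.8 months ≥ 4
DTI 45.7% is within the 43%–47% exception band; checking compensating factors.
Reserves 16.8 ≥ 12 months; credit score 802 ≥ 740.
Both override conditions satisfied; DTI exception granted.

Approved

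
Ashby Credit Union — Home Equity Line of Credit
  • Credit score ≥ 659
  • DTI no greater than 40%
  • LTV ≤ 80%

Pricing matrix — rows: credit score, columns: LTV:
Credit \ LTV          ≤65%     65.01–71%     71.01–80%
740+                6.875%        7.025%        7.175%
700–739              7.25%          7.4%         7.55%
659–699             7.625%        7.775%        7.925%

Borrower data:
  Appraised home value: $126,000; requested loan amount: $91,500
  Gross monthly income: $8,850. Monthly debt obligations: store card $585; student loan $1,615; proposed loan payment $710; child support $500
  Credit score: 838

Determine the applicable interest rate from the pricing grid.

Credit score 838 ≥ 659; Total monthly debts = (585 + 1,615 + 710 + 500) = 3,410. DTI: 3,410 ÷ 8,850 = 38.5%, within the 40% cap
LTV: 91,500 ÷ 126,000 = 72.6%, within 80% cap
Score 838 is in the 740+ band; LTV 72.6% is in the 71.01–80% band → 7.175%.

7.175%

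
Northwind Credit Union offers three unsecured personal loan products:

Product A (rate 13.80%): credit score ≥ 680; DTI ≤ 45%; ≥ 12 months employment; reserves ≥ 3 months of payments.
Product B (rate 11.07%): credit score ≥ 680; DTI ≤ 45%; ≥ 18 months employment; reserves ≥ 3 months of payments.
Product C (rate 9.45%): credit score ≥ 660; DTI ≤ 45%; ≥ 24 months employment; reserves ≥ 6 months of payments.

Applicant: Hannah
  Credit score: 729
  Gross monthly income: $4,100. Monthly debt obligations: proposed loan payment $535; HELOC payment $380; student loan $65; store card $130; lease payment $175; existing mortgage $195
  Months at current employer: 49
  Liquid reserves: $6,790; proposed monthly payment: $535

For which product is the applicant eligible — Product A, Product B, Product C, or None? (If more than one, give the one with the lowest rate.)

Total debts = (535 + 380 + 65 + 130 + 175 + 195) = 1,480; DTI = 1,480/4,100 = 36.1%.
Reserves = 6,790/535 = 12.7 months.
Product A: score 729 ≥ 680; DTI 36.1% ≤ 45%; employment 49 ≥ 12 mo; reserves 12.7 ≥ 3 mo → qualifies.
Product B: score 729 ≥ 680; DTI 36.1% ≤ 45%; employment 49 ≥ 18 mo; reserves 12.7 ≥ 3 mo → qualifies.
Product C: score 729 ≥ 660; DTI 36.1% ≤ 45%; employment 49 ≥ 24 mo; reserves 12.7 ≥ 6 mo → qualifies.
Qualifying: Product A, Product B, Product C. Lowest rate is 9.45% → Product C.

Product C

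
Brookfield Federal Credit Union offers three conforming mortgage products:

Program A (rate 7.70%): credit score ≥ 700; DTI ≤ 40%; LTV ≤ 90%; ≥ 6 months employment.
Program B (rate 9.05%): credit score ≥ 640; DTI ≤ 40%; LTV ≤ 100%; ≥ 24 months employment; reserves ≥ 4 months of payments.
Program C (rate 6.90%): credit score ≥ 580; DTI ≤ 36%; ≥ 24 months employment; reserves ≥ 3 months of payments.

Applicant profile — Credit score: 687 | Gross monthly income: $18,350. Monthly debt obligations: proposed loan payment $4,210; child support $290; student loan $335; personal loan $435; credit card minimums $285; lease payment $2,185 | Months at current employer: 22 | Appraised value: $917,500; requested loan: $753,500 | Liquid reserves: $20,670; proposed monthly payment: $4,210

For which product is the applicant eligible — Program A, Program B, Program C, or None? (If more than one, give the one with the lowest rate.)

Total debts = (4,210 + 290 + 335 + 435 + 285 + 2,185) = 7,740; DTI = 7,740/18,350 = 42.2%.
LTV = 753,500/917,500 = 82.1%.
Reserves = 20,670/4,210 = 4.9 months.
Program A: score 687 < 700; DTI 42.2% > 40%; LTV 82.1% ≤ 90%; employment 22 ≥ 6 mo → does not qualify.
Program B: score 687 ≥ 640; DTI 42.2% > 40%; LTV 82.1% ≤ 100%; employment 22 < 24 mo; reserves 4.9 ≥ 4 mo → does not qualify.
Program C: score 687 ≥ 580; DTI 42.2% > 36%; employment 22 < 24 mo; reserves 4.9 ≥ 3 mo → does not qualify.

None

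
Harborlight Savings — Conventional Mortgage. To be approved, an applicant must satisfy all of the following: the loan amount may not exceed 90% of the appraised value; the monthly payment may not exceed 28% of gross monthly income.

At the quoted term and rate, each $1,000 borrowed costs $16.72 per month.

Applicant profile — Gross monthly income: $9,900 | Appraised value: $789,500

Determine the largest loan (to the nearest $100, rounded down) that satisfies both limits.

Payment cap: 28% × $9,900 = $2,772/month.
At $16.72 per $1,000, that supports 2,772/16.72 × 1,000 ≈ $165,789 → $165,700.
LTV cap: 90% × $789,500 = $710,550 → $710,500.
Binding constraint: payment-to-income.

$165,700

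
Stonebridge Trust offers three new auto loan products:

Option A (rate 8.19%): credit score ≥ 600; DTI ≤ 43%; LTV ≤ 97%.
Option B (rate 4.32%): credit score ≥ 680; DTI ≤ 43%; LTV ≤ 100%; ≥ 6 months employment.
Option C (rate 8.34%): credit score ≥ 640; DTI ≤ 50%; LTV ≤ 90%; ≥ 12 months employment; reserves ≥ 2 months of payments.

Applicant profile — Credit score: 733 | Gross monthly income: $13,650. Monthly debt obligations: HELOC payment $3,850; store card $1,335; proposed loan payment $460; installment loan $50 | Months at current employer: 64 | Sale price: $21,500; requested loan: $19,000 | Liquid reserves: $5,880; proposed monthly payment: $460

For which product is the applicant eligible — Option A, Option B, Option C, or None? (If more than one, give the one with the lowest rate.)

Option B

Total debts = (3,850 + 1,335 + 460 + 50) = 5,695; DTI = 5,695/13,650 = 41.7%.
LTV = 19,000/21,500 = 88.4%.
Reserves = 5,880/460 = 12.8 months.
Option A: score 733 ≥ 600; DTI 41.7% ≤ 43%; LTV 88.4% ≤ 97% → qualifies.
Option B: score 733 ≥ 680; DTI 41.7% ≤ 43%; LTV 88.4% ≤ 100%; employment 64 ≥ 6 mo → qualifies.
Option C: score 733 ≥ 640; DTI 41.7% ≤ 50%; LTV 88.4% ≤ 90%; employment 64 ≥ 12 mo; reserves 12.8 ≥ 2 mo → qualifies.
Qualifying: Option A, Option B, Option C. Lowest rate is 4.32% → Option B.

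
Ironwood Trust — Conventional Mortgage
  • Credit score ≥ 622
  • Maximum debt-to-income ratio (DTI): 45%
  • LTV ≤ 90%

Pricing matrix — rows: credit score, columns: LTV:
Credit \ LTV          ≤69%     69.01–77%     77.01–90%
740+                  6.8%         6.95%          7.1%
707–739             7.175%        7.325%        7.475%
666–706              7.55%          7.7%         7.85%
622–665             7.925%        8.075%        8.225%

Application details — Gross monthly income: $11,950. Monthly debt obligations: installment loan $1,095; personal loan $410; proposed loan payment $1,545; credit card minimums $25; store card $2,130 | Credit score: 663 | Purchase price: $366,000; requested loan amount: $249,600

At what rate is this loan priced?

Credit score 663 ≥ 622; Total monthly debts = (1,095 + 410 + 1,545 + 25 + 2,130) = 5,205. DTI = 5,205/11,950 = 43.6% ≤ 45%
LTV: 249,600 ÷ 366,000 = 68.2%, within 90% cap
Row: 663 falls in 622–665. Column: 68.2% falls in ≤69%. Rate = 7.925%.

7.925%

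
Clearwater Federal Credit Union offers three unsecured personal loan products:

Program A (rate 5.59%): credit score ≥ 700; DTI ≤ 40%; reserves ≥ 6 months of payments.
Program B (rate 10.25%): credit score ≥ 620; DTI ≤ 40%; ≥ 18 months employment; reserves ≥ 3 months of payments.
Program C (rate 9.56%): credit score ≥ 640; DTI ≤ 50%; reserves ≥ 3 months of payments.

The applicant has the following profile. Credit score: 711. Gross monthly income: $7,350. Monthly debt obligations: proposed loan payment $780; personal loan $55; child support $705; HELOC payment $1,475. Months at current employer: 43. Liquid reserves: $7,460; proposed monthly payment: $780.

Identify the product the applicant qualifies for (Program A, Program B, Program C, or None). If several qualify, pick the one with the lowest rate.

Program C

Total debts = (780 + 55 + 705 + 1,475) = 3,015; DTI = 3,015/7,350 = 41%.
Reserves = 7,460/780 = 9.6 months.
Program A: score 711 ≥ 700; DTI 41% > 40%; reserves 9.6 ≥ 6 mo → does not qualify.
Program B: score 711 ≥ 620; DTI 41% > 40%; employment 43 ≥ 18 mo; reserves 9.6 ≥ 3 mo → does not qualify.
Program C: score 711 ≥ 640; DTI 41% ≤ 50%; reserves 9.6 ≥ 3 mo → qualifies.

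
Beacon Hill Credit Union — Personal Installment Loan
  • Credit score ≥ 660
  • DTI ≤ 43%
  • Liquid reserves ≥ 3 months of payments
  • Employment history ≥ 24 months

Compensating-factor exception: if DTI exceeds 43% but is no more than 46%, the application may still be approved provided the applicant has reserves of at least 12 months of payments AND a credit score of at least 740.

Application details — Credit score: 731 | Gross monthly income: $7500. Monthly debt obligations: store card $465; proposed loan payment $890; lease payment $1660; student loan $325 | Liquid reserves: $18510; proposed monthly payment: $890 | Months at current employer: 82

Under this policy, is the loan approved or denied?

Credit score 731 ≥ 660 (meets base)
Total debts = (465 + 890 + 1,660 + 325) = 3,340. DTI: 3,340 ÷ 7,500 = 44.5%, over the 43% base limit.
Reserves = 18,510/890 = 20.8 months ≥ 3
Employment 82 ≥ 24 months
DTI 44.5% is within the 43%–46% exception band; checking compensating factors.
Override check — reserves: 20.8 mo (ok); score: 731 (below 740).
Compensating-factor requirement not fully met.

Denied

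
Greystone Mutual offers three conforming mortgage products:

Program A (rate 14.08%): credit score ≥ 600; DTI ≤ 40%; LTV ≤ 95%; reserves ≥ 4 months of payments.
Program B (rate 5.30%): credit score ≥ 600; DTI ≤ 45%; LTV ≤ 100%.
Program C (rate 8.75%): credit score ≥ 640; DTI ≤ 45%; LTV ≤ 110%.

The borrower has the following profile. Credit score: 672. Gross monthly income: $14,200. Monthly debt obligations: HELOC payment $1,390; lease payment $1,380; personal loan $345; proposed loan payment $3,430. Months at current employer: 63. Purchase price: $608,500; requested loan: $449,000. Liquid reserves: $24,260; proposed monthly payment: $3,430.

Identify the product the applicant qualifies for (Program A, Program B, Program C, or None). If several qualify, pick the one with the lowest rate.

None

Total debts = (1,390 + 1,380 + 345 + 3,430) = 6,545; DTI = 6,545/14,200 = 46.1%.
LTV = 449,000/608,500 = 73.8%.
Reserves = 24,260/3,430 = 7.1 months.
Program A: score 672 ≥ 600; DTI 46.1% > 40%; LTV 73.8% ≤ 95%; reserves 7.1 ≥ 4 mo → does not qualify.
Program B: score 672 ≥ 600; DTI 46.1% > 45%; LTV 73.8% ≤ 100% → does not qualify.
Program C: score 672 ≥ 640; DTI 46.1% > 45%; LTV 73.8% ≤ 110% → does not qualify.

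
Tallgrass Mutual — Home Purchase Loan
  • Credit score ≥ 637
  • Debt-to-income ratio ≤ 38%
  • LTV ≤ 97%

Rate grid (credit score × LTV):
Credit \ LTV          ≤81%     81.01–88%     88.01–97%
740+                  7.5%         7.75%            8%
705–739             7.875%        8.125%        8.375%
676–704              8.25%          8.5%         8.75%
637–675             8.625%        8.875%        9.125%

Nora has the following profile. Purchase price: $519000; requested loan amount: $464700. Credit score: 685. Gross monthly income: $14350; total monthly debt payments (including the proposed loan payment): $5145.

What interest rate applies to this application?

Credit score 685 ≥ 637; DTI = 5,145/14,350 = 35.9% ≤ 38%
Loan-to-value = 464,700/519,000 = 89.5% — pass (97% max)
Score 685 is in the 676–704 band; LTV 89.5% is in the 88.01–97% band → 8.75%.

8.75%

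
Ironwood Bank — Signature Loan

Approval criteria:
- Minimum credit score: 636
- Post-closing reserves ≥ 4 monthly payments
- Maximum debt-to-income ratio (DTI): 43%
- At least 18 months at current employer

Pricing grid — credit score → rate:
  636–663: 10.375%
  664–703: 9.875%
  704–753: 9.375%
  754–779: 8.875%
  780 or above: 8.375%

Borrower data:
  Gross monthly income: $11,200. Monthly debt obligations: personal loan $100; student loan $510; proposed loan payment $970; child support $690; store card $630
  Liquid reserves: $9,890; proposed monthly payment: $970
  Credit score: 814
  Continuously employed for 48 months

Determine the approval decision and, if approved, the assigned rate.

Credit score 814 ≥ 636 (meets minimum)
Reserves: 9,890 ÷ 970 = 10.2 months (meets 4-month minimum)
Total monthly debts = (100 + 510 + 970 + 690 + 630) = 2,900. Debt-to-income = 2,900/11,200 = 25.9% — meets 43% limit
Employment 48 ≥ 18 months
All requirements met. Score 814 falls in the 780 or above tier → 8.375%.

Approved at 8.375%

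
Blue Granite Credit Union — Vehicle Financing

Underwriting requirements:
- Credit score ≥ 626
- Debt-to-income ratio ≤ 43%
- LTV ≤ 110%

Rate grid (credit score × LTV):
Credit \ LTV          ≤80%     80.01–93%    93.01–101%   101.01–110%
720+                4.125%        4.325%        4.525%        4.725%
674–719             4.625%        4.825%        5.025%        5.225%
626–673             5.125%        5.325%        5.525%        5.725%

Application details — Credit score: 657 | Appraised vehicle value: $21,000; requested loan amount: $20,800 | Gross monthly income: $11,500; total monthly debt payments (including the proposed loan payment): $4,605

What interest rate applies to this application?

Credit score 657 ≥ 626; DTI = 4,605/11,500 = 40% ≤ 43%
Loan-to-value = 20,800/21,000 = 99% — pass (110% max)
Credit 657 → row 626–673; LTV 99% → column 93.01–101%. Grid cell → 5.525%.

5.525%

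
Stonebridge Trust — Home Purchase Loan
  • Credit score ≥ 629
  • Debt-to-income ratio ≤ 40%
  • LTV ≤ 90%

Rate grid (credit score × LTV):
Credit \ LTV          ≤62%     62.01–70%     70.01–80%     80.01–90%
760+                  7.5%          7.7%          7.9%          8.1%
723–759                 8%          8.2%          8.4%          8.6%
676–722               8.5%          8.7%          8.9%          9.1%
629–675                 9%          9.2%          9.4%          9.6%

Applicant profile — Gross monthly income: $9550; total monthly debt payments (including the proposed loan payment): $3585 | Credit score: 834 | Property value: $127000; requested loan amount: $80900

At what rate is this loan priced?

7.7%

Credit score 834 ≥ 629; Debt-to-income = 3,585/9,550 = 37.5% — meets 40% limit
LTV = 80,900/127,000 = 63.7% ≤ 90%
Score 834 is in the 760+ band; LTV 63.7% is in the 62.01–70% band → 7.7%.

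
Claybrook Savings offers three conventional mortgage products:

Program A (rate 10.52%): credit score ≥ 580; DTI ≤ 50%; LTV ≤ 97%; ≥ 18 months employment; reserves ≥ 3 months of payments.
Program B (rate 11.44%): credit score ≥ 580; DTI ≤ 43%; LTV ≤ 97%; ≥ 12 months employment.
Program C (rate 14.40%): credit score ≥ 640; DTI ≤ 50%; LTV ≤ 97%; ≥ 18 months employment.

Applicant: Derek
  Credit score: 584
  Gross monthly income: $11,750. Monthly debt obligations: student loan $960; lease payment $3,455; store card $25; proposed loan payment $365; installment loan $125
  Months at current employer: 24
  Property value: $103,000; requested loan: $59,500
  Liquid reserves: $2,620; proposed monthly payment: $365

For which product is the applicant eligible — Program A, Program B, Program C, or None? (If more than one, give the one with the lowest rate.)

Total debts = (960 + 3,455 + 25 + 365 + 125) = 4,930; DTI = 4,930/11,750 = 42%.
LTV = 59,500/103,000 = 57.8%.
Reserves = 2,620/365 = 7.2 months.
Program A: score 584 ≥ 580; DTI 42% ≤ 50%; LTV 57.8% ≤ 97%; employment 24 ≥ 18 mo; reserves 7.2 ≥ 3 mo → qualifies.
Program B: score 584 ≥ 580; DTI 42% ≤ 43%; LTV 57.8% ≤ 97%; employment 24 ≥ 12 mo → qualifies.
Program C: score 584 < 640; DTI 42% ≤ 50%; LTV 57.8% ≤ 97%; employment 24 ≥ 18 mo → does not qualify.
Qualifying: Program A, Program B. Lowest rate is 10.52% → Program A.

Program A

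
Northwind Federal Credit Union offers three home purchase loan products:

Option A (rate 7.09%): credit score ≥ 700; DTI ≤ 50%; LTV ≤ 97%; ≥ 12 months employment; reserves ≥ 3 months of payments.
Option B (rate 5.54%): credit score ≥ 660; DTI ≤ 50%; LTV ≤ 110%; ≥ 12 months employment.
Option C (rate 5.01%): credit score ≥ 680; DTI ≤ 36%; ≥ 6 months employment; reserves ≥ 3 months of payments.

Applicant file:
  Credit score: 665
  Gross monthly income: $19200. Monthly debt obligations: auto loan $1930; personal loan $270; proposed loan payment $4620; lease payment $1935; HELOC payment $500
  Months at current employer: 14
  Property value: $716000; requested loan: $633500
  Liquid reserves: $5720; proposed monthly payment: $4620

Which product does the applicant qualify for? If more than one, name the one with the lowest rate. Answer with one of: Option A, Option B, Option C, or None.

Option B

Total debts = (1,930 + 270 + 4,620 + 1,935 + 500) = 9,255; DTI = 9,255/19,200 = 48.2%.
LTV = 633,500/716,000 = 88.5%.
Reserves = 5,720/4,620 = 1.2 months.
Option A: score 665 < 700; DTI 48.2% ≤ 50%; LTV 88.5% ≤ 97%; employment 14 ≥ 12 mo; reserves 1.2 < 3 mo → does not qualify.
Option B: score 665 ≥ 660; DTI 48.2% ≤ 50%; LTV 88.5% ≤ 110%; employment 14 ≥ 12 mo → qualifies.
Option C: score 665 < 680; DTI 48.2% > 36%; employment 14 ≥ 6 mo; reserves 1.2 < 3 mo → does not qualify.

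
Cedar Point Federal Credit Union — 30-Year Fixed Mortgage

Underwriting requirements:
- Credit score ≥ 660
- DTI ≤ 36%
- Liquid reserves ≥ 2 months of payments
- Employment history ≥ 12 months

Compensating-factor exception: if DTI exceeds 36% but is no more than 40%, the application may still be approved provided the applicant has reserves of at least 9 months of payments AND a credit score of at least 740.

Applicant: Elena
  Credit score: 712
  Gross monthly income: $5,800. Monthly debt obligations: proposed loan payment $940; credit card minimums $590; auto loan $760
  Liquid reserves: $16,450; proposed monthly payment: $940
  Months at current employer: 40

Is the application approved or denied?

Denied

Credit score 712 ≥ 660 (meets base)
Total debts = (940 + 590 + 760) = 2,290. DTI: 2,290 ÷ 5,800 = 39.5%, over the 36% base limit.
Reserves: 16,450 ÷ 940 = 17.5 months (meets 2-month minimum)
Employment 40 ≥ 12 months
39.5% falls in the override range (36%–40%), so the compensating-factor test applies.
Reserves 17.5 ≥ 9 months; credit score 712 < 740.
Override conditions not both satisfied; exception does not apply.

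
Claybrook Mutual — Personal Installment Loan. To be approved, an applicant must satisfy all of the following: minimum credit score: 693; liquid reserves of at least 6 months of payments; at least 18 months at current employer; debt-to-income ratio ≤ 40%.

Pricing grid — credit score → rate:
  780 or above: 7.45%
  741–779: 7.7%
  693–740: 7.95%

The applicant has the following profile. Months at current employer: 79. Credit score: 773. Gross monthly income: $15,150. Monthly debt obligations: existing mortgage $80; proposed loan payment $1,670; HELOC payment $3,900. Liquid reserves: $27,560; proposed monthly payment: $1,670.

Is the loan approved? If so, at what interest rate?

Credit score 773 ≥ 693 (meets minimum)
Total monthly debts = (80 + 1,670 + 3,900) = 5,650. DTI: 5,650 ÷ 15,150 = 37.3%, within the 40% cap
Reserves: 27,560 ÷ 1,670 = 16.5 months (meets 6-month minimum)
Employment 79 ≥ 18 months
All requirements met. Score 773 falls in the 741–779 tier → 7.7%.

Approved at 7.7%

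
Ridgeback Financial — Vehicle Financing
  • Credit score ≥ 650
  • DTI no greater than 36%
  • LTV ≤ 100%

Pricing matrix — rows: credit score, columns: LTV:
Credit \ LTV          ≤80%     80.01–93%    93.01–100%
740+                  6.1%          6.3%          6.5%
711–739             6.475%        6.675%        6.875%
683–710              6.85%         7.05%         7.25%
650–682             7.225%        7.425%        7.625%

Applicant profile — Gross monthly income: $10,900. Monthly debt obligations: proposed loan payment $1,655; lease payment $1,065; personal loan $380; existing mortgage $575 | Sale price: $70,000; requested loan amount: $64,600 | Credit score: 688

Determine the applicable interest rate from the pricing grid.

7.05%

Credit score 688 ≥ 650; Total monthly debts = (1,655 + 1,065 + 380 + 575) = 3,675. DTI: 3,675 ÷ 10,900 = 33.7%, within the 36% cap
LTV = 64,600/70,000 = 92.3% ≤ 100%
Credit 688 → row 683–710; LTV 92.3% → column 80.01–93%. Grid cell → 7.05%.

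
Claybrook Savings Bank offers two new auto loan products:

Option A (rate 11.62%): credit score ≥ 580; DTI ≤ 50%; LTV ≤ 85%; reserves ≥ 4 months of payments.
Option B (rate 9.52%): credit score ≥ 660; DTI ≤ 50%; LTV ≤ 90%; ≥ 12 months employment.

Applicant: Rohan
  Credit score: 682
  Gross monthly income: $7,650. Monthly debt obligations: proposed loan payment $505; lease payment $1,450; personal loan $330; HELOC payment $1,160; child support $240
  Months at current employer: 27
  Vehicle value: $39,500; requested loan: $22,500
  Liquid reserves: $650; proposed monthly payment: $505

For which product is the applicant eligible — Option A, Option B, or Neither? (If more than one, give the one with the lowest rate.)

Option B

Total debts = (505 + 1,450 + 330 + 1,160 + 240) = 3,685; DTI = 3,685/7,650 = 48.2%.
LTV = 22,500/39,500 = 57%.
Reserves = 650/505 = 1.3 months.
Option A: score 682 ≥ 580; DTI 48.2% ≤ 50%; LTV 57% ≤ 85%; reserves 1.3 < 4 mo → does not qualify.
Option B: score 682 ≥ 660; DTI 48.2% ≤ 50%; LTV 57% ≤ 90%; employment 27 ≥ 12 mo → qualifies.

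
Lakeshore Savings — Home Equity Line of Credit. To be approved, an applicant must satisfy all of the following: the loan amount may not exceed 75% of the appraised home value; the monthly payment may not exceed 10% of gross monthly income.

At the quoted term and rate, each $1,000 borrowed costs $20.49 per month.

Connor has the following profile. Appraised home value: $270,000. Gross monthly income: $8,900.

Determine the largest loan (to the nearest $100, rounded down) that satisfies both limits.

Payment cap: 10% × $8,900 = $890/month.
At $20.49 per $1,000, that supports 890/20.49 × 1,000 ≈ $43,435 → $43,400.
LTV cap: 75% × $270,000 = $202,500 → $202,500.
Binding constraint: payment-to-income.

$43,400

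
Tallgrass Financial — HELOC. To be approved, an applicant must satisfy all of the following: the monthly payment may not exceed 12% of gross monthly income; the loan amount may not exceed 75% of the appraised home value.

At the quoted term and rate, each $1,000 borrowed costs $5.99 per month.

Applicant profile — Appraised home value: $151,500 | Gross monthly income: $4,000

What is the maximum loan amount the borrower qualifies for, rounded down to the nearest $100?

Payment cap: 12% × $4,000 = $480/month.
At $5.99 per $1,000, that supports 480/5.99 × 1,000 ≈ $80,133 → $80,100.
LTV cap: 75% × $151,500 = $113,625 → $113,600.
Binding constraint: payment-to-income.

$80,100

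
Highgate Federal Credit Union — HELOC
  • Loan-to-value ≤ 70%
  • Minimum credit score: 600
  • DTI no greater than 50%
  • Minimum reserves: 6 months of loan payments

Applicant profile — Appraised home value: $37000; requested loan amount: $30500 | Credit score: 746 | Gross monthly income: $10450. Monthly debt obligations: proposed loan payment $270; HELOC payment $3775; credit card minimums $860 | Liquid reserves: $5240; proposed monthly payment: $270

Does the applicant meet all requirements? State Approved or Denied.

Denied

LTV: 30,500 ÷ 37,000 = 82.4%, exceeds 70% cap
Credit score 746 ≥ 600 (meets)
Total monthly debts = (270 + 3,775 + 860) = 4,905. Debt-to-income = 4,905/10,450 = 46.9% — meets 50% limit
Reserves: 5,240 ÷ 270 = 19.4 months (meets 6-month minimum)
Fails on LTV.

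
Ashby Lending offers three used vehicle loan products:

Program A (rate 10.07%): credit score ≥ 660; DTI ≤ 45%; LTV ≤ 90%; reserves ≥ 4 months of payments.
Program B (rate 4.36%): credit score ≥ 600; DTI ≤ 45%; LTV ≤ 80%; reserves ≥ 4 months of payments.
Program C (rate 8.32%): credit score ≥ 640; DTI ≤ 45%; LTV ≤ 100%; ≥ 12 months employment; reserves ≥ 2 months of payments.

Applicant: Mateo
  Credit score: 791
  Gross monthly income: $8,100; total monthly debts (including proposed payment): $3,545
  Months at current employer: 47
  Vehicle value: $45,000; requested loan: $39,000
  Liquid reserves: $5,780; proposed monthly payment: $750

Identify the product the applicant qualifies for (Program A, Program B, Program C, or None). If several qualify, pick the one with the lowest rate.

DTI = 3,545/8,100 = 43.8%.
LTV = 39,000/45,000 = 86.7%.
Reserves = 5,780/750 = 7.7 months.
Program A: score 791 ≥ 660; DTI 43.8% ≤ 45%; LTV 86.7% ≤ 90%; reserves 7.7 ≥ 4 mo → qualifies.
Program B: score 791 ≥ 600; DTI 43.8% ≤ 45%; LTV 86.7% > 80%; reserves 7.7 ≥ 4 mo → does not qualify.
Program C: score 791 ≥ 640; DTI 43.8% ≤ 45%; LTV 86.7% ≤ 100%; employment 47 ≥ 12 mo; reserves 7.7 ≥ 2 mo → qualifies.
Qualifying: Program A, Program C. Lowest rate is 8.32% → Program C.

Program C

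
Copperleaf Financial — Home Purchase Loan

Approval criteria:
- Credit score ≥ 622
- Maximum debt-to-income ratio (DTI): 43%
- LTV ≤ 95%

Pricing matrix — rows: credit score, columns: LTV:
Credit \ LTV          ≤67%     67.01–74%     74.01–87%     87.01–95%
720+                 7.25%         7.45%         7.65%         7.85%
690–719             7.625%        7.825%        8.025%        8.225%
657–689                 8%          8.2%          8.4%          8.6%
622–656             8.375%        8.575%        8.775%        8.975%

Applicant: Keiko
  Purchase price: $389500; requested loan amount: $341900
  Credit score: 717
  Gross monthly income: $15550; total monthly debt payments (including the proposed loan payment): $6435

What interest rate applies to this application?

8.225%

Credit score 717 ≥ 622; DTI = 6,435/15,550 = 41.4% ≤ 43%
LTV = 341,900/389,500 = 87.8% ≤ 95%
Score 717 is in the 690–719 band; LTV 87.8% is in the 87.01–95% band → 8.225%.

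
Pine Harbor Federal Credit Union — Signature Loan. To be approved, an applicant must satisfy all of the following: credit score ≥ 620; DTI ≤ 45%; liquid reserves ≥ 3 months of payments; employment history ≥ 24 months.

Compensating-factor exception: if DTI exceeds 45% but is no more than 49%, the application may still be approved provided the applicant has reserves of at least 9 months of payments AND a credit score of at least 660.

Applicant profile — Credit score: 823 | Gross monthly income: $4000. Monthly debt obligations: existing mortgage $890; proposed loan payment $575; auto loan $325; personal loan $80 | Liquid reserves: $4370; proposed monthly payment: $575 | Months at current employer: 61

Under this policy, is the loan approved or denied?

Denied

Credit score 823 ≥ 620 (meets base)
Total debts = (890 + 575 + 325 + 80) = 1,870. DTI = 1,870/4,000 = 46.8% > 45% — standard DTI limit exceeded.
Reserves: 4,370 ÷ 575 = 7.6 months (meets 3-month minimum)
Employment 61 ≥ 24 months
46.8% falls in the override range (45%–49%), so the compensating-factor test applies.
Override check — reserves: 7.6 mo (short of 9); score: 823 (ok).
Compensating-factor requirement not fully met.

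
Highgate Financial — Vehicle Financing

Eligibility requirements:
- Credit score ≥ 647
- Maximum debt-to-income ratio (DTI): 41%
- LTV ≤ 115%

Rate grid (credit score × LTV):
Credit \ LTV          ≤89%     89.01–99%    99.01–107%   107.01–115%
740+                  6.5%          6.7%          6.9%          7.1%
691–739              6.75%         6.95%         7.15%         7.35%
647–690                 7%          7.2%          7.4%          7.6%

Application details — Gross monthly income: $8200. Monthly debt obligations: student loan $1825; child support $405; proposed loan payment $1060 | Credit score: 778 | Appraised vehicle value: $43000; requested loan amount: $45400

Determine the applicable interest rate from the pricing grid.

Credit score 778 ≥ 647; Total monthly debts = (1,825 + 405 + 1,060) = 3,290. DTI = 3,290/8,200 = 40.1% ≤ 41%
LTV: 45,400 ÷ 43,000 = 105.6%, within 115% cap
Credit 778 → row 740+; LTV 105.6% → column 99.01–107%. Grid cell → 6.9%.

6.9%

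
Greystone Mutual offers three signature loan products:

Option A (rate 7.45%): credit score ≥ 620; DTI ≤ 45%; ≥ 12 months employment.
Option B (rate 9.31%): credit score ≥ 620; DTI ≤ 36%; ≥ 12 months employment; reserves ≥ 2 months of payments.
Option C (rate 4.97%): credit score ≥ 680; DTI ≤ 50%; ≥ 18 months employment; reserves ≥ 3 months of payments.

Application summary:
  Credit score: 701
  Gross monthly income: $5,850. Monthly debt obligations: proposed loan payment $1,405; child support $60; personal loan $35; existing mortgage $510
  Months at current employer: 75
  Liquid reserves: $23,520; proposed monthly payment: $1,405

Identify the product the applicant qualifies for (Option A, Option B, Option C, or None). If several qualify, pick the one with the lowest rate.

Option C

Total debts = (1,405 + 60 + 35 + 510) = 2,010; DTI = 2,010/5,850 = 34.4%.
Reserves = 23,520/1,405 = 16.7 months.
Option A: score 701 ≥ 620; DTI 34.4% ≤ 45%; employment 75 ≥ 12 mo → qualifies.
Option B: score 701 ≥ 620; DTI 34.4% ≤ 36%; employment 75 ≥ 12 mo; reserves 16.7 ≥ 2 mo → qualifies.
Option C: score 701 ≥ 680; DTI 34.4% ≤ 50%; employment 75 ≥ 18 mo; reserves 16.7 ≥ 3 mo → qualifies.
Qualifying: Option A, Option B, Option C. Lowest rate is 4.97% → Option C.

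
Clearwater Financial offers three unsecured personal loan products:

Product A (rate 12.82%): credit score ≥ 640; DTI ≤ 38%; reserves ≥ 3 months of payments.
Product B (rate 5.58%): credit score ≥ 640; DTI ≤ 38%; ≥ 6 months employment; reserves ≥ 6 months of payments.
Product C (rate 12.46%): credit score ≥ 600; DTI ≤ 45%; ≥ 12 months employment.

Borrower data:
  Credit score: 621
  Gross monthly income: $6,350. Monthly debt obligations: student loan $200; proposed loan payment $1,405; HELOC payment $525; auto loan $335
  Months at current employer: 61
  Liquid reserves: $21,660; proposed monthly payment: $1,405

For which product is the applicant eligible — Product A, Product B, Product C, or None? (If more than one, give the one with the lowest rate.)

Total debts = (200 + 1,405 + 525 + 335) = 2,465; DTI = 2,465/6,350 = 38.8%.
Reserves = 21,660/1,405 = 15.4 months.
Product A: score 621 < 640; DTI 38.8% > 38%; reserves 15.4 ≥ 3 mo → does not qualify.
Product B: score 621 < 640; DTI 38.8% > 38%; employment 61 ≥ 6 mo; reserves 15.4 ≥ 6 mo → does not qualify.
Product C: score 621 ≥ 600; DTI 38.8% ≤ 45%; employment 61 ≥ 12 mo → qualifies.

Product C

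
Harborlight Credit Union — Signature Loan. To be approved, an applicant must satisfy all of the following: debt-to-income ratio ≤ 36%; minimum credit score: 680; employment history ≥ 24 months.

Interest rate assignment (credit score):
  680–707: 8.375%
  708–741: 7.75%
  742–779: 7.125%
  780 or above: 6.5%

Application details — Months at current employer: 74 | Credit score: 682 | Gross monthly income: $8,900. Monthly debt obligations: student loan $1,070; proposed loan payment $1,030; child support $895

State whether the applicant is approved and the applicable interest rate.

Credit score 682 ≥ 680 (meets minimum)
Employment 74 ≥ 24 months
Total monthly debts = (1,070 + 1,030 + 895) = 2,995. DTI = 2,995/8,900 = 33.7% ≤ 36%
All requirements met. Score 682 falls in the 680–707 tier → 8.375%.

Approved at 8.375%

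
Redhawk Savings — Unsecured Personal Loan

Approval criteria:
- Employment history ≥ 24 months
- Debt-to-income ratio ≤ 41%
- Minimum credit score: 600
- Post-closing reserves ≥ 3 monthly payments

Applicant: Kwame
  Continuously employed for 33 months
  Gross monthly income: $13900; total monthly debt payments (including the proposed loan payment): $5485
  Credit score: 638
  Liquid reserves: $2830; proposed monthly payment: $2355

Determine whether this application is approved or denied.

Employment 33 ≥ 24 months
DTI: 5,485 ÷ 13,900 = 39.5%, within the 41% cap
Credit score 638 ≥ 600 (meets)
Reserves = 2,830/2,355 = 1.2 months < 3
Fails on reserves.

Denied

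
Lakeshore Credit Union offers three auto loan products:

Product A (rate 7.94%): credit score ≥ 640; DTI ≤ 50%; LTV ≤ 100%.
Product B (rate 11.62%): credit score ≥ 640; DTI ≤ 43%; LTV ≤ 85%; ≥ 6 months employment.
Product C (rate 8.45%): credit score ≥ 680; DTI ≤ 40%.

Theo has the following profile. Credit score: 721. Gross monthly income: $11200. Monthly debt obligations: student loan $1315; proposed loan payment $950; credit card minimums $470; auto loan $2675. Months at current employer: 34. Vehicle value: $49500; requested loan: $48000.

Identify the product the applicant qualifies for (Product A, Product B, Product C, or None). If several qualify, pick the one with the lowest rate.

Total debts = (1,315 + 950 + 470 + 2,675) = 5,410; DTI = 5,410/11,200 = 48.3%.
LTV = 48,000/49,500 = 97%.
Product A: score 721 ≥ 640; DTI 48.3% ≤ 50%; LTV 97% ≤ 100% → qualifies.
Product B: score 721 ≥ 640; DTI 48.3% > 43%; LTV 97% > 85%; employment 34 ≥ 6 mo → does not qualify.
Product C: score 721 ≥ 680; DTI 48.3% > 40% → does not qualify.

Product A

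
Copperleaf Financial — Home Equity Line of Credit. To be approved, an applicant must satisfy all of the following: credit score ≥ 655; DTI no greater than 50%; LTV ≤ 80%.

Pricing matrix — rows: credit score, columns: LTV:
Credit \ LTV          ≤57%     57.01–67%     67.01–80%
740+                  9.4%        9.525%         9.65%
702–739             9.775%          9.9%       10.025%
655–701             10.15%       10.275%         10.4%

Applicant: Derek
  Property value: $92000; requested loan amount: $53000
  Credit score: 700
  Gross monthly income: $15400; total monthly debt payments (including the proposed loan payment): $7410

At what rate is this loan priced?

Credit score 700 ≥ 655; DTI: 7,410 ÷ 15,400 = 48.1%, within the 50% cap
LTV: 53,000 ÷ 92,000 = 57.6%, within 80% cap
Score 700 is in the 655–701 band; LTV 57.6% is in the 57.01–67% band → 10.275%.

10.275%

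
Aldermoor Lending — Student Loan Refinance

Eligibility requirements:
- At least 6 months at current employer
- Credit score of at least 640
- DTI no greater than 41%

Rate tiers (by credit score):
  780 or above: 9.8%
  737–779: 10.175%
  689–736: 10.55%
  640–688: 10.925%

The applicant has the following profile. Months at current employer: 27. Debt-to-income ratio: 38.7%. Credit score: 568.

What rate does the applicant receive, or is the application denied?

Credit score 568 < 640 (below minimum)
Employment 27 ≥ 6 months
Debt-to-income 38.7% vs 41% cap — pass
Not all requirements met → denied.

Denied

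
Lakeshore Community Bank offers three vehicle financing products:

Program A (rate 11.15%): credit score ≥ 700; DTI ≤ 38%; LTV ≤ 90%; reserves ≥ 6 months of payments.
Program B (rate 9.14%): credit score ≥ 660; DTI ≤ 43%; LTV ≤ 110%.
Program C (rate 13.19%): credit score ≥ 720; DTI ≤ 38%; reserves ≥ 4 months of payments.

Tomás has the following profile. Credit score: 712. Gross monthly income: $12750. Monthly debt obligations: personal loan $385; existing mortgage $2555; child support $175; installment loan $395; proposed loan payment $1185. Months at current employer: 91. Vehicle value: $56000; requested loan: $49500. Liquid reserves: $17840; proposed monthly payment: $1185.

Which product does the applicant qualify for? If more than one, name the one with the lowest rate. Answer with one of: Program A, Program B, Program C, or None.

Program B

Total debts = (385 + 2,555 + 175 + 395 + 1,185) = 4,695; DTI = 4,695/12,750 = 36.8%.
LTV = 49,500/56,000 = 88.4%.
Reserves = 17,840/1,185 = 15.1 months.
Program A: score 712 ≥ 700; DTI 36.8% ≤ 38%; LTV 88.4% ≤ 90%; reserves 15.1 ≥ 6 mo → qualifies.
Program B: score 712 ≥ 660; DTI 36.8% ≤ 43%; LTV 88.4% ≤ 110% → qualifies.
Program C: score 712 < 720; DTI 36.8% ≤ 38%; reserves 15.1 ≥ 4 mo → does not qualify.
Qualifying: Program A, Program B. Lowest rate is 9.14% → Program B.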